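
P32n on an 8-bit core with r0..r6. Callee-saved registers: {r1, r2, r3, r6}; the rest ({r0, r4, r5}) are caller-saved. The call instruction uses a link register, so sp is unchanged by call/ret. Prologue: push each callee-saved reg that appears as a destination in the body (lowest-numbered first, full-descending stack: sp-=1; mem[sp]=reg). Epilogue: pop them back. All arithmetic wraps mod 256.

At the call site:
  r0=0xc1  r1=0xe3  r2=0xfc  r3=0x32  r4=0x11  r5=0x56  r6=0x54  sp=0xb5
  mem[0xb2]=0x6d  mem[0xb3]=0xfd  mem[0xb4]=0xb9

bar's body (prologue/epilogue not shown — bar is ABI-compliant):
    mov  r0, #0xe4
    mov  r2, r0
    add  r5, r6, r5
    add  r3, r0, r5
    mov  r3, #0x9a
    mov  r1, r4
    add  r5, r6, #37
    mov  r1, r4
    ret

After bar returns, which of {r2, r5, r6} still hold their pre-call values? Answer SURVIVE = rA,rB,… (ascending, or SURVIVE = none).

prologue: push r1 -> mem[0xb4]=0xe3, sp=0xb4
prologue: push r2 -> mem[0xb3]=0xfc, sp=0xb3
prologue: push r3 -> mem[0xb2]=0x32, sp=0xb2
body[0] mov  r0, #0xe4 -> r0=0xe4
body[1] mov  r2, r0 -> r2=0xe4
body[2] add  r5, r6, r5 -> r5=0xaa
body[3] add  r3, r0, r5 -> r3=0x8e
body[4] mov  r3, #0x9a -> r3=0x9a
body[5] mov  r1, r4 -> r1=0x11
body[6] add  r5, r6, #37 -> r5=0x79
body[7] mov  r1, r4 -> r1=0x11
epilogue: pop r3=0x32, sp=0xb3
epilogue: pop r2=0xfc, sp=0xb4
epilogue: pop r1=0xe3, sp=0xb5
r2: callee-saved, written=True
r5: caller-saved, written=True
r6: callee-saved, written=False

SURVIVE = r2,r6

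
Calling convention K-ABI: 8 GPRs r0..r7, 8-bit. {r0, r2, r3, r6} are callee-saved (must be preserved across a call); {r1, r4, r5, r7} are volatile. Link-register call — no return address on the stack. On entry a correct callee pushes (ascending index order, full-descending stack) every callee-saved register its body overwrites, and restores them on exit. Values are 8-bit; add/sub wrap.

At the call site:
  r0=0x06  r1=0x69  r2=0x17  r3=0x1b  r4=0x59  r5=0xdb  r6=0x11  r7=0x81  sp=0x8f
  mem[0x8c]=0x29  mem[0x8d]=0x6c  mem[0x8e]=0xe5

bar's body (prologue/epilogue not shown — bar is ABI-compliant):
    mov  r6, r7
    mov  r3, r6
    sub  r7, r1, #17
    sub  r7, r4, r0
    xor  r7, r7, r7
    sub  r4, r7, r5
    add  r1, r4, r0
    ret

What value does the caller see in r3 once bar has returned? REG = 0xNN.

prologue: push r3 → mem[0x8e]=0x1b, sp=0x8e
prologue: push r6 → mem[0x8d]=0x11, sp=0x8d
body[0] mov  r6, r7 → r6=0x81
body[1] mov  r3, r6 → r3=0x81
body[2] sub  r7, r1, #17 → r7=0x58
body[3] sub  r7, r4, r0 → r7=0x53
body[4] xor  r7, r7, r7 → r7=0x00
body[5] sub  r4, r7, r5 → r4=0x25
body[6] add  r1, r4, r0 → r1=0x2b
epilogue: pop r6=0x11, sp=0x8e
epilogue: pop r3=0x1b, sp=0x8f
r3 is callee-saved → restored

REG = 0x1b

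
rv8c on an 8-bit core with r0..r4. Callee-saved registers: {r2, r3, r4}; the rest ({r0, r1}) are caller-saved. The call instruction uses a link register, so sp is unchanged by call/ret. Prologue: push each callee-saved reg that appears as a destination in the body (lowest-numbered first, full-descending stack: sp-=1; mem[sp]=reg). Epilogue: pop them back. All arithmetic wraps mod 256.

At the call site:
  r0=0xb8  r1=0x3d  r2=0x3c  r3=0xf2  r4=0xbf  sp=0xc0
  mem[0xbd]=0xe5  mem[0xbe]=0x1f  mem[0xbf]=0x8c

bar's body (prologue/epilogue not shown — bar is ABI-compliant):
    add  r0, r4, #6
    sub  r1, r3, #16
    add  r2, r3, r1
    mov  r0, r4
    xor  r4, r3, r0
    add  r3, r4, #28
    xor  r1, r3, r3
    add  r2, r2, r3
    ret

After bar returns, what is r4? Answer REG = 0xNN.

REG = 0xbf

prologue: push r2 → mem[0xbf]=0x3c, sp=0xbf
prologue: push r3 → mem[0xbe]=0xf2, sp=0xbe
prologue: push r4 → mem[0xbd]=0xbf, sp=0xbd
body[0] add  r0, r4, #6 → r0=0xc5
body[1] sub  r1, r3, #16 → r1=0xe2
body[2] add  r2, r3, r1 → r2=0xd4
body[3] mov  r0, r4 → r0=0xbf
body[4] xor  r4, r3, r0 → r4=0x4d
body[5] add  r3, r4, #28 → r3=0x69
body[6] xor  r1, r3, r3 → r1=0x00
body[7] add  r2, r2, r3 → r2=0x3d
epilogue: pop r4=0xbf, sp=0xbe
epilogue: pop r3=0xf2, sp=0xbf
epilogue: pop r2=0x3c, sp=0xc0
r4 is callee-saved → restored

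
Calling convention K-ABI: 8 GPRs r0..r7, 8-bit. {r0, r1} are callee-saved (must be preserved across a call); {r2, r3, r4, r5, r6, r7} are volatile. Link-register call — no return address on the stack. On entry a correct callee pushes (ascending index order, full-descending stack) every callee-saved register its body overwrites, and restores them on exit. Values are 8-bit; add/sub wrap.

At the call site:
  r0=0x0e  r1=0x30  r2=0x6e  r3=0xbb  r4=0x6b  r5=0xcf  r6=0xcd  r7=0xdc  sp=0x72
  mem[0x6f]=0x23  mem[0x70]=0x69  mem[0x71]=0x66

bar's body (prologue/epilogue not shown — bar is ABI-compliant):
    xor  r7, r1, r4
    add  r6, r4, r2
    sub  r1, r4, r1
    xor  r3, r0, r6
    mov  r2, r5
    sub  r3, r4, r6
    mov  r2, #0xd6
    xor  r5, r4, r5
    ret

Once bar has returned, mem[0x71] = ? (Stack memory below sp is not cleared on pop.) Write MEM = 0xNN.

prologue: push r1 -> mem[0x71]=0x30, sp=0x71
body[0] xor  r7, r1, r4 -> r7=0x5b
body[1] add  r6, r4, r2 -> r6=0xd9
body[2] sub  r1, r4, r1 -> r1=0x3b
body[3] xor  r3, r0, r6 -> r3=0xd7
body[4] mov  r2, r5 -> r2=0xcf
body[5] sub  r3, r4, r6 -> r3=0x92
body[6] mov  r2, #0xd6 -> r2=0xd6
body[7] xor  r5, r4, r5 -> r5=0xa4
epilogue: pop r1=0x30, sp=0x72
prologue pushed ['r1'] at ['0x71']

MEM = 0x30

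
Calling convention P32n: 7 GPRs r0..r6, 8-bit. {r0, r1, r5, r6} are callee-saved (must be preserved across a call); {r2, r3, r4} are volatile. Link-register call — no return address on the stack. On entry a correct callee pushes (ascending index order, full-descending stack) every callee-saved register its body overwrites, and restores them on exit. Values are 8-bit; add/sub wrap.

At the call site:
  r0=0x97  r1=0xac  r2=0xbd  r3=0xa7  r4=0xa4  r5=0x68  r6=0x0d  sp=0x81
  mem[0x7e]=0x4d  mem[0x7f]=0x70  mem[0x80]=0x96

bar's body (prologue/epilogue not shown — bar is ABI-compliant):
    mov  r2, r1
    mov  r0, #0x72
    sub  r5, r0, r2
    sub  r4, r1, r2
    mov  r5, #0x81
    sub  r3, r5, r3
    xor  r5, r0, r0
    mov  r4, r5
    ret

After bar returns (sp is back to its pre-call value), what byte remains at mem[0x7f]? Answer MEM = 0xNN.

MEM = 0x68

prologue: push r0 -> mem[0x80]=0x97, sp=0x80
prologue: push r5 -> mem[0x7f]=0x68, sp=0x7f
body[0] mov  r2, r1 -> r2=0xac
body[1] mov  r0, #0x72 -> r0=0x72
body[2] sub  r5, r0, r2 -> r5=0xc6
body[3] sub  r4, r1, r2 -> r4=0x00
body[4] mov  r5, #0x81 -> r5=0x81
body[5] sub  r3, r5, r3 -> r3=0xda
body[6] xor  r5, r0, r0 -> r5=0x00
body[7] mov  r4, r5 -> r4=0x00
epilogue: pop r5=0x68, sp=0x80
epilogue: pop r0=0x97, sp=0x81
prologue pushed ['r0', 'r5'] at ['0x80', '0x7f']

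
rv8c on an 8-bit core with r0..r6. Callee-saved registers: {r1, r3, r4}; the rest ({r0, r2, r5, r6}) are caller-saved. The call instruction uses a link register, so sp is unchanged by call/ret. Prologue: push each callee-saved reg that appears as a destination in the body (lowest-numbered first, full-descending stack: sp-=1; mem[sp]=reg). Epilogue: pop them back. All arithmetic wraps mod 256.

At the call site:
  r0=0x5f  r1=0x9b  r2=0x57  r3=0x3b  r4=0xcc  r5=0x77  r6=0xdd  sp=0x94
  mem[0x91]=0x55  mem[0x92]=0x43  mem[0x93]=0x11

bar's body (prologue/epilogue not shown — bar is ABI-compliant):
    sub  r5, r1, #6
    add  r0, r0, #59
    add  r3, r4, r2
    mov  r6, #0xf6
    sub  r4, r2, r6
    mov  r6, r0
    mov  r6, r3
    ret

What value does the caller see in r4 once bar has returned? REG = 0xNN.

REG = 0xcc

prologue: push r3 -> mem[0x93]=0x3b, sp=0x93
prologue: push r4 -> mem[0x92]=0xcc, sp=0x92
body[0] sub  r5, r1, #6 -> r5=0x95
body[1] add  r0, r0, #59 -> r0=0x9a
body[2] add  r3, r4, r2 -> r3=0x23
body[3] mov  r6, #0xf6 -> r6=0xf6
body[4] sub  r4, r2, r6 -> r4=0x61
body[5] mov  r6, r0 -> r6=0x9a
body[6] mov  r6, r3 -> r6=0x23
epilogue: pop r4=0xcc, sp=0x93
epilogue: pop r3=0x3b, sp=0x94
r4 is callee-saved -> restored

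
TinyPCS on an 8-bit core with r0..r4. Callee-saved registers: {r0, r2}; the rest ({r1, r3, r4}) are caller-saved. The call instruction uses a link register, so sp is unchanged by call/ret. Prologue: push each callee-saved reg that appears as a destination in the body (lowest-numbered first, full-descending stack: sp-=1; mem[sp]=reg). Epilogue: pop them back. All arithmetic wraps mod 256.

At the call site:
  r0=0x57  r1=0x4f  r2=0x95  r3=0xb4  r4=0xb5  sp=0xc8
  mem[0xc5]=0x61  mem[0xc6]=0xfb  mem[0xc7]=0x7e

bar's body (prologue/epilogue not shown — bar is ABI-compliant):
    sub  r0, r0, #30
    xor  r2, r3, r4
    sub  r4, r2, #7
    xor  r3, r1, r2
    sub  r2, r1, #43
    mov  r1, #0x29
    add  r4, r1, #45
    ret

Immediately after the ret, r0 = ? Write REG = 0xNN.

REG = 0x57

prologue: push r0 → mem[0xc7]=0x57, sp=0xc7
prologue: push r2 → mem[0xc6]=0x95, sp=0xc6
body[0] sub  r0, r0, #30 → r0=0x39
body[1] xor  r2, r3, r4 → r2=0x01
body[2] sub  r4, r2, #7 → r4=0xfa
body[3] xor  r3, r1, r2 → r3=0x4e
body[4] sub  r2, r1, #43 → r2=0x24
body[5] mov  r1, #0x29 → r1=0x29
body[6] add  r4, r1, #45 → r4=0x56
epilogue: pop r2=0x95, sp=0xc7
epilogue: pop r0=0x57, sp=0xc8
r0 is callee-saved → restored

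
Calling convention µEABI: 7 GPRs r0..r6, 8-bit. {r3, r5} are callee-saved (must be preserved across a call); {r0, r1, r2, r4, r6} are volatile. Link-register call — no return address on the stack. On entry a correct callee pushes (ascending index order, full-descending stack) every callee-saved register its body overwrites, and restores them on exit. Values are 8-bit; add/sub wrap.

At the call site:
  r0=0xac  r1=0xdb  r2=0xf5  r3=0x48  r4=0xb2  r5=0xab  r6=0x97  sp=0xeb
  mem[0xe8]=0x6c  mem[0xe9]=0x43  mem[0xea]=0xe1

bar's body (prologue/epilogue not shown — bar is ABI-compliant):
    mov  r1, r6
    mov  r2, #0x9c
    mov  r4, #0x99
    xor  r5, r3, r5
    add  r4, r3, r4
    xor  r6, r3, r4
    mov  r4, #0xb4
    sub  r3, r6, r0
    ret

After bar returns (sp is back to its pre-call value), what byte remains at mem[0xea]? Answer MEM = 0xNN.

prologue: push r3 -> mem[0xea]=0x48, sp=0xea
prologue: push r5 -> mem[0xe9]=0xab, sp=0xe9
body[0] mov  r1, r6 -> r1=0x97
body[1] mov  r2, #0x9c -> r2=0x9c
body[2] mov  r4, #0x99 -> r4=0x99
body[3] xor  r5, r3, r5 -> r5=0xe3
body[4] add  r4, r3, r4 -> r4=0xe1
body[5] xor  r6, r3, r4 -> r6=0xa9
body[6] mov  r4, #0xb4 -> r4=0xb4
body[7] sub  r3, r6, r0 -> r3=0xfd
epilogue: pop r5=0xab, sp=0xea
epilogue: pop r3=0x48, sp=0xeb
prologue pushed ['r3', 'r5'] at ['0xea', '0xe9']

MEM = 0x48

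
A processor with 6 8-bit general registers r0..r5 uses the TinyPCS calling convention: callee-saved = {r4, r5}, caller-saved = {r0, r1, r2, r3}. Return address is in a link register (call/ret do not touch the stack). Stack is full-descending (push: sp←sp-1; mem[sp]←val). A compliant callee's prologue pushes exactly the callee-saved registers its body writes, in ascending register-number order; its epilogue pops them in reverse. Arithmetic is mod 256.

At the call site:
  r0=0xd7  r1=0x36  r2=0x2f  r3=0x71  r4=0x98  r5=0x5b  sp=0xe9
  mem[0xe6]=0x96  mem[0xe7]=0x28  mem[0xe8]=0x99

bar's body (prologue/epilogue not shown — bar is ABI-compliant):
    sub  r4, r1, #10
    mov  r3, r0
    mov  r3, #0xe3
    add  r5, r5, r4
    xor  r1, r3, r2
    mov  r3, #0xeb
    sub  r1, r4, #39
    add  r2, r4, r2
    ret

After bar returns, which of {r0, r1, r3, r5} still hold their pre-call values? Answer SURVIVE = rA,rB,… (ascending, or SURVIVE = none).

SURVIVE = r0,r5

prologue: push r4 → mem[0xe8]=0x98, sp=0xe8
prologue: push r5 → mem[0xe7]=0x5b, sp=0xe7
body[0] sub  r4, r1, #10 → r4=0x2c
body[1] mov  r3, r0 → r3=0xd7
body[2] mov  r3, #0xe3 → r3=0xe3
body[3] add  r5, r5, r4 → r5=0x87
body[4] xor  r1, r3, r2 → r1=0xcc
body[5] mov  r3, #0xeb → r3=0xeb
body[6] sub  r1, r4, #39 → r1=0x05
body[7] add  r2, r4, r2 → r2=0x5b
epilogue: pop r5=0x5b, sp=0xe8
epilogue: pop r4=0x98, sp=0xe9
r0: caller-saved, written=False
r1: caller-saved, written=True
r3: caller-saved, written=True
r5: callee-saved, written=True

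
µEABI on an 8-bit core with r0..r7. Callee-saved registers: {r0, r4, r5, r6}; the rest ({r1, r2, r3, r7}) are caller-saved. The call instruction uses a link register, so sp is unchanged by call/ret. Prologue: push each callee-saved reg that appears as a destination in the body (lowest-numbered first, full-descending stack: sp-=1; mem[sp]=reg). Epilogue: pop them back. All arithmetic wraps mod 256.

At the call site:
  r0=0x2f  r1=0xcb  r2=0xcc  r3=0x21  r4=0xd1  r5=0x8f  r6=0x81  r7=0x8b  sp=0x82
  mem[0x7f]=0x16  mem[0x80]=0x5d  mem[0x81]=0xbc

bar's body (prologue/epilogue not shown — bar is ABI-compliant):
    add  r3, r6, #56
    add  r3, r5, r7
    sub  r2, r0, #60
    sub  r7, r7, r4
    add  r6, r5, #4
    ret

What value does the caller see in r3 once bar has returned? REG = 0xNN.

REG = 0x1a

prologue: push r6 -> mem[0x81]=0x81, sp=0x81
body[0] add  r3, r6, #56 -> r3=0xb9
body[1] add  r3, r5, r7 -> r3=0x1a
body[2] sub  r2, r0, #60 -> r2=0xf3
body[3] sub  r7, r7, r4 -> r7=0xba
body[4] add  r6, r5, #4 -> r6=0x93
epilogue: pop r6=0x81, sp=0x82
r3 is caller-saved -> body value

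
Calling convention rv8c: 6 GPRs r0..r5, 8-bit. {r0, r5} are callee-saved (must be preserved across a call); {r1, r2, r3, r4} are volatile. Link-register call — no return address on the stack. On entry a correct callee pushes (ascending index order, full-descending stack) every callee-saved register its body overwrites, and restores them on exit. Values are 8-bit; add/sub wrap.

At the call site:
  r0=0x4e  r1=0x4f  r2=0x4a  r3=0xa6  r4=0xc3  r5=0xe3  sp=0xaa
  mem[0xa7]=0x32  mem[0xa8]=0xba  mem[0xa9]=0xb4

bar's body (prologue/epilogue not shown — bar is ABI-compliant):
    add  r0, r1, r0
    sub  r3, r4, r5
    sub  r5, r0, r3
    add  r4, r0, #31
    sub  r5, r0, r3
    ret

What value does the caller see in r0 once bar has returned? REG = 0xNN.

REG = 0x4e

prologue: push r0 → mem[0xa9]=0x4e, sp=0xa9
prologue: push r5 → mem[0xa8]=0xe3, sp=0xa8
body[0] add  r0, r1, r0 → r0=0x9d
body[1] sub  r3, r4, r5 → r3=0xe0
body[2] sub  r5, r0, r3 → r5=0xbd
body[3] add  r4, r0, #31 → r4=0xbc
body[4] sub  r5, r0, r3 → r5=0xbd
epilogue: pop r5=0xe3, sp=0xa9
epilogue: pop r0=0x4e, sp=0xaa
r0 is callee-saved → restored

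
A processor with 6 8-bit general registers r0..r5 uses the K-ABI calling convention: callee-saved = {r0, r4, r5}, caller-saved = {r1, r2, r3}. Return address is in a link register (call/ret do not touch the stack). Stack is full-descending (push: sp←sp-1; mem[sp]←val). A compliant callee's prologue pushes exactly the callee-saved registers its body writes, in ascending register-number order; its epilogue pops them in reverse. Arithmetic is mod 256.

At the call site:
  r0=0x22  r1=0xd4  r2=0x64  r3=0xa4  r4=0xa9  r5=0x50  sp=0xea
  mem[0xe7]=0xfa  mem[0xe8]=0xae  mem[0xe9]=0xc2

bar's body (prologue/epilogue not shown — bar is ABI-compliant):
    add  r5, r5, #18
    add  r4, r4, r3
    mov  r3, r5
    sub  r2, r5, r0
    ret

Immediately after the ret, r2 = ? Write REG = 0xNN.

REG = 0x40

prologue: push r4 → mem[0xe9]=0xa9, sp=0xe9
prologue: push r5 → mem[0xe8]=0x50, sp=0xe8
body[0] add  r5, r5, #18 → r5=0x62
body[1] add  r4, r4, r3 → r4=0x4d
body[2] mov  r3, r5 → r3=0x62
body[3] sub  r2, r5, r0 → r2=0x40
epilogue: pop r5=0x50, sp=0xe9
epilogue: pop r4=0xa9, sp=0xea
r2 is caller-saved → body value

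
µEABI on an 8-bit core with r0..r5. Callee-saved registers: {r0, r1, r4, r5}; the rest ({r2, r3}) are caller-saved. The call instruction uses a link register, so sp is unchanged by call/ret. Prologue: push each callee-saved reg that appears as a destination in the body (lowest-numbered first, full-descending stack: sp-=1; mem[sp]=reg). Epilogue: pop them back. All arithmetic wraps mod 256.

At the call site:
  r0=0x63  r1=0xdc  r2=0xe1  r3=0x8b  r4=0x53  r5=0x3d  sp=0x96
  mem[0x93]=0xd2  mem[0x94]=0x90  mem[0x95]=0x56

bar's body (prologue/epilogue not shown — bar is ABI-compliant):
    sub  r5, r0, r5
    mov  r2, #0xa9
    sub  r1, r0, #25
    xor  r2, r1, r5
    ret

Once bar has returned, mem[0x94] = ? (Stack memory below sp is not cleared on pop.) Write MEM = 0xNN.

prologue: push r1 -> mem[0x95]=0xdc, sp=0x95
prologue: push r5 -> mem[0x94]=0x3d, sp=0x94
body[0] sub  r5, r0, r5 -> r5=0x26
body[1] mov  r2, #0xa9 -> r2=0xa9
body[2] sub  r1, r0, #25 -> r1=0x4a
body[3] xor  r2, r1, r5 -> r2=0x6c
epilogue: pop r5=0x3d, sp=0x95
epilogue: pop r1=0xdc, sp=0x96
prologue pushed ['r1', 'r5'] at ['0x95', '0x94']

MEM = 0x3d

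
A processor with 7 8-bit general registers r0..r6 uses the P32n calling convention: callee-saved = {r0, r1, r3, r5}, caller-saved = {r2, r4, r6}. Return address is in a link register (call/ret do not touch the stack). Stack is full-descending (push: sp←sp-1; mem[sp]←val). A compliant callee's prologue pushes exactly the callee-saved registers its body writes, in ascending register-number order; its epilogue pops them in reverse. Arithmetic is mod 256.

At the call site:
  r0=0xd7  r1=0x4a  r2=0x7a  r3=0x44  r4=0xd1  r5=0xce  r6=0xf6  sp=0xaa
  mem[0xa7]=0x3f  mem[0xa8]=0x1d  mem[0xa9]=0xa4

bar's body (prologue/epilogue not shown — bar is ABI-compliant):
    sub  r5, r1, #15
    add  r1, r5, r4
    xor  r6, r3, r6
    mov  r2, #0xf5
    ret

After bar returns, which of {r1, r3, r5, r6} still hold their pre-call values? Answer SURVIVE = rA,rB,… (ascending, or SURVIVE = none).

SURVIVE = r1,r3,r5

prologue: push r1 → mem[0xa9]=0x4a, sp=0xa9
prologue: push r5 → mem[0xa8]=0xce, sp=0xa8
body[0] sub  r5, r1, #15 → r5=0x3b
body[1] add  r1, r5, r4 → r1=0x0c
body[2] xor  r6, r3, r6 → r6=0xb2
body[3] mov  r2, #0xf5 → r2=0xf5
epilogue: pop r5=0xce, sp=0xa9
epilogue: pop r1=0x4a, sp=0xaa
r1: callee-saved, written=True
r3: callee-saved, written=False
r5: callee-saved, written=True
r6: caller-saved, written=True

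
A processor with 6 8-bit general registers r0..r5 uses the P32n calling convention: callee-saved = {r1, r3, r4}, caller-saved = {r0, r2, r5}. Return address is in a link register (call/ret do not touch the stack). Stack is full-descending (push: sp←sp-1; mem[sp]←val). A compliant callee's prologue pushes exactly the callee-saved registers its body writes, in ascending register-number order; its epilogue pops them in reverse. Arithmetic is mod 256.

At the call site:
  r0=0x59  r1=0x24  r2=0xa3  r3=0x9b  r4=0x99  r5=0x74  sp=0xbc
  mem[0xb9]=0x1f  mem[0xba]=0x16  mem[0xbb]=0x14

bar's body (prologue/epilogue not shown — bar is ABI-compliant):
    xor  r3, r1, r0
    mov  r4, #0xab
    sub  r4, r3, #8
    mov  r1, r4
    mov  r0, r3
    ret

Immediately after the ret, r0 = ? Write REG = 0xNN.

prologue: push r1 -> mem[0xbb]=0x24, sp=0xbb
prologue: push r3 -> mem[0xba]=0x9b, sp=0xba
prologue: push r4 -> mem[0xb9]=0x99, sp=0xb9
body[0] xor  r3, r1, r0 -> r3=0x7d
body[1] mov  r4, #0xab -> r4=0xab
body[2] sub  r4, r3, #8 -> r4=0x75
body[3] mov  r1, r4 -> r1=0x75
body[4] mov  r0, r3 -> r0=0x7d
epilogue: pop r4=0x99, sp=0xba
epilogue: pop r3=0x9b, sp=0xbb
epilogue: pop r1=0x24, sp=0xbc
r0 is caller-saved -> body value

REG = 0x7d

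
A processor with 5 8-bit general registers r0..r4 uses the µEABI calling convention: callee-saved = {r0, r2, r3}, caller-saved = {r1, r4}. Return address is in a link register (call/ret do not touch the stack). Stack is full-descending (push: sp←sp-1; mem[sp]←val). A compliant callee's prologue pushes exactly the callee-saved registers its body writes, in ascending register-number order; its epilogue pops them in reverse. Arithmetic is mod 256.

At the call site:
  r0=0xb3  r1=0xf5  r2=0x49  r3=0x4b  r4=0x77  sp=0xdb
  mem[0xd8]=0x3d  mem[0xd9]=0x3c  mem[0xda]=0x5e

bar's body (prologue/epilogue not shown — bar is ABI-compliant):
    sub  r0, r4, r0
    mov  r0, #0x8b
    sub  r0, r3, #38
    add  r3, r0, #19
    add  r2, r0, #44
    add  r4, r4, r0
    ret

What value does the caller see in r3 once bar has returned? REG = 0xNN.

prologue: push r0 → mem[0xda]=0xb3, sp=0xda
prologue: push r2 → mem[0xd9]=0x49, sp=0xd9
prologue: push r3 → mem[0xd8]=0x4b, sp=0xd8
body[0] sub  r0, r4, r0 → r0=0xc4
body[1] mov  r0, #0x8b → r0=0x8b
body[2] sub  r0, r3, #38 → r0=0x25
body[3] add  r3, r0, #19 → r3=0x38
body[4] add  r2, r0, #44 → r2=0x51
body[5] add  r4, r4, r0 → r4=0x9c
epilogue: pop r3=0x4b, sp=0xd9
epilogue: pop r2=0x49, sp=0xda
epilogue: pop r0=0xb3, sp=0xdb
r3 is callee-saved → restored

REG = 0x4b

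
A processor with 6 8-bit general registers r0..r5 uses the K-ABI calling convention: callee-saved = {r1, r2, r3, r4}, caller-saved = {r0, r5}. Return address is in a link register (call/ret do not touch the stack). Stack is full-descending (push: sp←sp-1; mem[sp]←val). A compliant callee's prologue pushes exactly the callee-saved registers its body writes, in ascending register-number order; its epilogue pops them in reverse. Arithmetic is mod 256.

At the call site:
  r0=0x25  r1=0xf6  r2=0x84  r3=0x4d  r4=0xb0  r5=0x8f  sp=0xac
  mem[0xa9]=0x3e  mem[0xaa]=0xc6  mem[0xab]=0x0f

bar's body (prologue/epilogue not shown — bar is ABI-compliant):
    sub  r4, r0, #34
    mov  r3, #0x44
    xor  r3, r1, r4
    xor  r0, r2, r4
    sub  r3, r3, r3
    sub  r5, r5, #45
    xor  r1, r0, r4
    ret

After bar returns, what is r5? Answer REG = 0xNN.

REG = 0x62

prologue: push r1 -> mem[0xab]=0xf6, sp=0xab
prologue: push r3 -> mem[0xaa]=0x4d, sp=0xaa
prologue: push r4 -> mem[0xa9]=0xb0, sp=0xa9
body[0] sub  r4, r0, #34 -> r4=0x03
body[1] mov  r3, #0x44 -> r3=0x44
body[2] xor  r3, r1, r4 -> r3=0xf5
body[3] xor  r0, r2, r4 -> r0=0x87
body[4] sub  r3, r3, r3 -> r3=0x00
body[5] sub  r5, r5, #45 -> r5=0x62
body[6] xor  r1, r0, r4 -> r1=0x84
epilogue: pop r4=0xb0, sp=0xaa
epilogue: pop r3=0x4d, sp=0xab
epilogue: pop r1=0xf6, sp=0xac
r5 is caller-saved -> body value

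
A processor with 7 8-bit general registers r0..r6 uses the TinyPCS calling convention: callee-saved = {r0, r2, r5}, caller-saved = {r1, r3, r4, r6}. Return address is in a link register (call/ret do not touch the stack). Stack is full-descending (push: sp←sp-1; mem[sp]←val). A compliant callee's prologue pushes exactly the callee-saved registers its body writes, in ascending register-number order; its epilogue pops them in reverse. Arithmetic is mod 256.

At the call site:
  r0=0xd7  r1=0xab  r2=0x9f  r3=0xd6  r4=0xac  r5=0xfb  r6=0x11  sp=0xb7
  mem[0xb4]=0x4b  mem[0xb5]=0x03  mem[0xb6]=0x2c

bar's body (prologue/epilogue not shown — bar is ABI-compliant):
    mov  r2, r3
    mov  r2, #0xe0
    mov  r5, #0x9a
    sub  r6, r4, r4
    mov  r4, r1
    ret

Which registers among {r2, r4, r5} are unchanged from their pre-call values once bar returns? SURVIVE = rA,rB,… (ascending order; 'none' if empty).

prologue: push r2 -> mem[0xb6]=0x9f, sp=0xb6
prologue: push r5 -> mem[0xb5]=0xfb, sp=0xb5
body[0] mov  r2, r3 -> r2=0xd6
body[1] mov  r2, #0xe0 -> r2=0xe0
body[2] mov  r5, #0x9a -> r5=0x9a
body[3] sub  r6, r4, r4 -> r6=0x00
body[4] mov  r4, r1 -> r4=0xab
epilogue: pop r5=0xfb, sp=0xb6
epilogue: pop r2=0x9f, sp=0xb7
r2: callee-saved, written=True
r4: caller-saved, written=True
r5: callee-saved, written=True

SURVIVE = r2,r5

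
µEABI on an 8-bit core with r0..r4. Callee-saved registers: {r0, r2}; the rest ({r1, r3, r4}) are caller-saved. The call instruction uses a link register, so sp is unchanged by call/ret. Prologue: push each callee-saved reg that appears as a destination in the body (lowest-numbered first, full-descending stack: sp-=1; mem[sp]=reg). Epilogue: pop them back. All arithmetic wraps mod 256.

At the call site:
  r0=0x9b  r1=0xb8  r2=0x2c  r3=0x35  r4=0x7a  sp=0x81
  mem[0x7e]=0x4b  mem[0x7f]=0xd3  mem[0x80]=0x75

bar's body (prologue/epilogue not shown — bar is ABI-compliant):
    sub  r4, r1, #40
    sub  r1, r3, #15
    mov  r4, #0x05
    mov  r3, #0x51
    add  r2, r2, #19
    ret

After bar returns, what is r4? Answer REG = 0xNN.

REG = 0x05

prologue: push r2 -> mem[0x80]=0x2c, sp=0x80
body[0] sub  r4, r1, #40 -> r4=0x90
body[1] sub  r1, r3, #15 -> r1=0x26
body[2] mov  r4, #0x05 -> r4=0x05
body[3] mov  r3, #0x51 -> r3=0x51
body[4] add  r2, r2, #19 -> r2=0x3f
epilogue: pop r2=0x2c, sp=0x81
r4 is caller-saved -> body value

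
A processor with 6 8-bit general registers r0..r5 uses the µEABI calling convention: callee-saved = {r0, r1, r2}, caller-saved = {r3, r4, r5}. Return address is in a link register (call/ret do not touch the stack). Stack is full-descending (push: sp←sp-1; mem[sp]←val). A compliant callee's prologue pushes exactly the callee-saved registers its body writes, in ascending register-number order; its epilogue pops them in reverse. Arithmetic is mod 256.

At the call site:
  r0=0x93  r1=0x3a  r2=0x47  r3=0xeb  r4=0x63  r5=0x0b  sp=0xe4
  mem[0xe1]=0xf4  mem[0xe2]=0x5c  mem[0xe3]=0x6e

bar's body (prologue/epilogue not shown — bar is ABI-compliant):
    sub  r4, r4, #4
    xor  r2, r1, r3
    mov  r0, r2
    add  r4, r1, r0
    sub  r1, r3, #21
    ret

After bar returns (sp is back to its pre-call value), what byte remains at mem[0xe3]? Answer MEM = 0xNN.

prologue: push r0 -> mem[0xe3]=0x93, sp=0xe3
prologue: push r1 -> mem[0xe2]=0x3a, sp=0xe2
prologue: push r2 -> mem[0xe1]=0x47, sp=0xe1
body[0] sub  r4, r4, #4 -> r4=0x5f
body[1] xor  r2, r1, r3 -> r2=0xd1
body[2] mov  r0, r2 -> r0=0xd1
body[3] add  r4, r1, r0 -> r4=0x0b
body[4] sub  r1, r3, #21 -> r1=0xd6
epilogue: pop r2=0x47, sp=0xe2
epilogue: pop r1=0x3a, sp=0xe3
epilogue: pop r0=0x93, sp=0xe4
prologue pushed ['r0', 'r1', 'r2'] at ['0xe3', '0xe2', '0xe1']

MEM = 0x93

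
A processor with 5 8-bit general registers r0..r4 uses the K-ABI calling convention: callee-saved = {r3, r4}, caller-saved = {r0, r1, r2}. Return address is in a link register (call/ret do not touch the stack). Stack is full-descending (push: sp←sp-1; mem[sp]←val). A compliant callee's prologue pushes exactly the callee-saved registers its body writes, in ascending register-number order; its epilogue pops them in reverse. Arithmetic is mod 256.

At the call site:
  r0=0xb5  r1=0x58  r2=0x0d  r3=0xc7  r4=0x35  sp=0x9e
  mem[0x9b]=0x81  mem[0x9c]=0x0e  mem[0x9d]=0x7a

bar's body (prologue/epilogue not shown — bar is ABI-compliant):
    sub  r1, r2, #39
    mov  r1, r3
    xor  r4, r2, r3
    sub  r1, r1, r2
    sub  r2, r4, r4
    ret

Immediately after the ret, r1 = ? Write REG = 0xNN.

prologue: push r4 → mem[0x9d]=0x35, sp=0x9d
body[0] sub  r1, r2, #39 → r1=0xe6
body[1] mov  r1, r3 → r1=0xc7
body[2] xor  r4, r2, r3 → r4=0xca
body[3] sub  r1, r1, r2 → r1=0xba
body[4] sub  r2, r4, r4 → r2=0x00
epilogue: pop r4=0x35, sp=0x9e
r1 is caller-saved → body value

REG = 0xba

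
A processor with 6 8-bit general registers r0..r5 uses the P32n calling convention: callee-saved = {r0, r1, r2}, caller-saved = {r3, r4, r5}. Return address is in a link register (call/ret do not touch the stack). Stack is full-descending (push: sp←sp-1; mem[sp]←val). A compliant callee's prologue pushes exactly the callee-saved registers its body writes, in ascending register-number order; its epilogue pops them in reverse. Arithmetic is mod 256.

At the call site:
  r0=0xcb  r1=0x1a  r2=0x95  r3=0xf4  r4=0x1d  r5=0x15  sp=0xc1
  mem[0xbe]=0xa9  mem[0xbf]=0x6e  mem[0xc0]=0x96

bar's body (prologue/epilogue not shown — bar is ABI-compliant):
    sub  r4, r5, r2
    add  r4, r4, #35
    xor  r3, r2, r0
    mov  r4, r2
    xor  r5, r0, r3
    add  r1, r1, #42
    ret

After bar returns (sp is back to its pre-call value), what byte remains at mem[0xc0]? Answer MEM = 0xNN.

prologue: push r1 -> mem[0xc0]=0x1a, sp=0xc0
body[0] sub  r4, r5, r2 -> r4=0x80
body[1] add  r4, r4, #35 -> r4=0xa3
body[2] xor  r3, r2, r0 -> r3=0x5e
body[3] mov  r4, r2 -> r4=0x95
body[4] xor  r5, r0, r3 -> r5=0x95
body[5] add  r1, r1, #42 -> r1=0x44
epilogue: pop r1=0x1a, sp=0xc1
prologue pushed ['r1'] at ['0xc0']

MEM = 0x1a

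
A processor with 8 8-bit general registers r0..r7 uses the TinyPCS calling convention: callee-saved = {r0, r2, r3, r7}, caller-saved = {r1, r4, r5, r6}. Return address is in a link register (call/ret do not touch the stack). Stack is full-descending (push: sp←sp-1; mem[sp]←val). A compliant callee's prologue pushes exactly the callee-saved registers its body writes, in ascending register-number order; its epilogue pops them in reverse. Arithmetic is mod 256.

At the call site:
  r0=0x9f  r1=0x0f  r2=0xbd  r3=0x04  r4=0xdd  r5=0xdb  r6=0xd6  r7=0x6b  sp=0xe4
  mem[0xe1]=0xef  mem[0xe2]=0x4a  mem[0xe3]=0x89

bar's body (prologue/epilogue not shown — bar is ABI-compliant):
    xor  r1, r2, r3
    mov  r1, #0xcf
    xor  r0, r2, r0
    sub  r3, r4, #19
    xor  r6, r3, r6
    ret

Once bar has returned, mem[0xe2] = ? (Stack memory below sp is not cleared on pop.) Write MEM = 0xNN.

prologue: push r0 → mem[0xe3]=0x9f, sp=0xe3
prologue: push r3 → mem[0xe2]=0x04, sp=0xe2
body[0] xor  r1, r2, r3 → r1=0xb9
body[1] mov  r1, #0xcf → r1=0xcf
body[2] xor  r0, r2, r0 → r0=0x22
body[3] sub  r3, r4, #19 → r3=0xca
body[4] xor  r6, r3, r6 → r6=0x1c
epilogue: pop r3=0x04, sp=0xe3
epilogue: pop r0=0x9f, sp=0xe4
prologue pushed ['r0', 'r3'] at ['0xe3', '0xe2']

MEM = 0x04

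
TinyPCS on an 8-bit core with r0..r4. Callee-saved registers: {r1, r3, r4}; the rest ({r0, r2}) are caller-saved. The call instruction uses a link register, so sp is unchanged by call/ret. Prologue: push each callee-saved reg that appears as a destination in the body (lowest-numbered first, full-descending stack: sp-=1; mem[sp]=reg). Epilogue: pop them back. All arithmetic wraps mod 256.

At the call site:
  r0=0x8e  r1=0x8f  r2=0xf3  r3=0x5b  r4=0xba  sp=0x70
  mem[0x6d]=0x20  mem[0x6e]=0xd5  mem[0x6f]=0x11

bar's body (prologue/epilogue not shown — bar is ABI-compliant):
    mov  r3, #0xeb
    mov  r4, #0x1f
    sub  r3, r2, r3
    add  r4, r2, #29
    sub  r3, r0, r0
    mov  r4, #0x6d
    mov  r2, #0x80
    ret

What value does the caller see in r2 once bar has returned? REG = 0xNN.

REG = 0x80

prologue: push r3 → mem[0x6f]=0x5b, sp=0x6f
prologue: push r4 → mem[0x6e]=0xba, sp=0x6e
body[0] mov  r3, #0xeb → r3=0xeb
body[1] mov  r4, #0x1f → r4=0x1f
body[2] sub  r3, r2, r3 → r3=0x08
body[3] add  r4, r2, #29 → r4=0x10
body[4] sub  r3, r0, r0 → r3=0x00
body[5] mov  r4, #0x6d → r4=0x6d
body[6] mov  r2, #0x80 → r2=0x80
epilogue: pop r4=0xba, sp=0x6f
epilogue: pop r3=0x5b, sp=0x70
r2 is caller-saved → body value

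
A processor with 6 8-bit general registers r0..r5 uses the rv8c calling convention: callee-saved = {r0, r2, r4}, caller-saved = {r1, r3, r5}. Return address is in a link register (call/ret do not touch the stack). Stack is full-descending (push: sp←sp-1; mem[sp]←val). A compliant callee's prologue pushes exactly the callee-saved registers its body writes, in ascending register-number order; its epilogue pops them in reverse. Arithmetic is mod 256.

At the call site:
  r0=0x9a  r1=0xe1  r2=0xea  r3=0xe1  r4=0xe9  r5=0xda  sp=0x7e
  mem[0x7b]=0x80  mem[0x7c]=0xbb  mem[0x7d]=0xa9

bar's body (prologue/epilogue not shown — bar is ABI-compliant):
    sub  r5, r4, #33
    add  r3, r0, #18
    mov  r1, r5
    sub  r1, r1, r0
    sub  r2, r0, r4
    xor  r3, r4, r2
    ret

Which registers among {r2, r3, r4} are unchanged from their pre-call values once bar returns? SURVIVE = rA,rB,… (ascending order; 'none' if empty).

SURVIVE = r2,r4

prologue: push r2 -> mem[0x7d]=0xea, sp=0x7d
body[0] sub  r5, r4, #33 -> r5=0xc8
body[1] add  r3, r0, #18 -> r3=0xac
body[2] mov  r1, r5 -> r1=0xc8
body[3] sub  r1, r1, r0 -> r1=0x2e
body[4] sub  r2, r0, r4 -> r2=0xb1
body[5] xor  r3, r4, r2 -> r3=0x58
epilogue: pop r2=0xea, sp=0x7e
r2: callee-saved, written=True
r3: caller-saved, written=True
r4: callee-saved, written=False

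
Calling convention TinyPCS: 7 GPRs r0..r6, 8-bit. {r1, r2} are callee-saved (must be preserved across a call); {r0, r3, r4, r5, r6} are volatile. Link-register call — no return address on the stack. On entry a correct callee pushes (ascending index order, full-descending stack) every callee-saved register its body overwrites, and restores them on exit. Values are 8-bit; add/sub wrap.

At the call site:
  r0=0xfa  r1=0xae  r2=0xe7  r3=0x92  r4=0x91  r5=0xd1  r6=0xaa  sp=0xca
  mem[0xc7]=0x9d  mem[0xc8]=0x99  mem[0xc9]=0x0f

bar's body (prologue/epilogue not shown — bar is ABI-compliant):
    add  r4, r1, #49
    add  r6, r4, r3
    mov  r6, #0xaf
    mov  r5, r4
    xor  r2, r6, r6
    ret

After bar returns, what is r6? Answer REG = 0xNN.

prologue: push r2 → mem[0xc9]=0xe7, sp=0xc9
body[0] add  r4, r1, #49 → r4=0xdf
body[1] add  r6, r4, r3 → r6=0x71
body[2] mov  r6, #0xaf → r6=0xaf
body[3] mov  r5, r4 → r5=0xdf
body[4] xor  r2, r6, r6 → r2=0x00
epilogue: pop r2=0xe7, sp=0xca
r6 is caller-saved → body value

REG = 0xaf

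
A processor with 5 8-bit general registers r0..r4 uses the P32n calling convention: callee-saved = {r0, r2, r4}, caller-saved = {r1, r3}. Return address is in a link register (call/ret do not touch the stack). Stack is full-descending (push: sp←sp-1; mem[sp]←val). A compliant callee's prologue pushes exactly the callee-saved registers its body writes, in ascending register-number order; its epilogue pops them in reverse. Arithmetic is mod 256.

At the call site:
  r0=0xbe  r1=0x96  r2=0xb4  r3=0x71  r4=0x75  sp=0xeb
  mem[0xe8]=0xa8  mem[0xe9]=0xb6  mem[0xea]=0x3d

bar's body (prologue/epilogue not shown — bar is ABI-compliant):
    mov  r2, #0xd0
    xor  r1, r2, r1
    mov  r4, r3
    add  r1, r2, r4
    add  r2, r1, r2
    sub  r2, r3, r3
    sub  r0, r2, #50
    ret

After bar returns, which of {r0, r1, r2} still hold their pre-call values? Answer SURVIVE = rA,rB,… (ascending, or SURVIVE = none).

prologue: push r0 → mem[0xea]=0xbe, sp=0xea
prologue: push r2 → mem[0xe9]=0xb4, sp=0xe9
prologue: push r4 → mem[0xe8]=0x75, sp=0xe8
body[0] mov  r2, #0xd0 → r2=0xd0
body[1] xor  r1, r2, r1 → r1=0x46
body[2] mov  r4, r3 → r4=0x71
body[3] add  r1, r2, r4 → r1=0x41
body[4] add  r2, r1, r2 → r2=0x11
body[5] sub  r2, r3, r3 → r2=0x00
body[6] sub  r0, r2, #50 → r0=0xce
epilogue: pop r4=0x75, sp=0xe9
epilogue: pop r2=0xb4, sp=0xea
epilogue: pop r0=0xbe, sp=0xeb
r0: callee-saved, written=True
r1: caller-saved, written=True
r2: callee-saved, written=True

SURVIVE = r0,r2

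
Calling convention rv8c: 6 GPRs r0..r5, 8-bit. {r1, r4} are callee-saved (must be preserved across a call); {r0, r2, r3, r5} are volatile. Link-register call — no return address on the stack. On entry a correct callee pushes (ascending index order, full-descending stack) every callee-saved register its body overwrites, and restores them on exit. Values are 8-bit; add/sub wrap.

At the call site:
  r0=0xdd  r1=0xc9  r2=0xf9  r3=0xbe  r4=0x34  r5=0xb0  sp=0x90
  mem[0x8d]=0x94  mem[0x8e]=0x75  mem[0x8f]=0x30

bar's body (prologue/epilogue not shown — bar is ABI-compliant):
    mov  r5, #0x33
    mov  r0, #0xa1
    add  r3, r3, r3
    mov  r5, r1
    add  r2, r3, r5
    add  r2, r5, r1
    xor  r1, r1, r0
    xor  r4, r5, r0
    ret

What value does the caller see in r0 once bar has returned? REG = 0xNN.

prologue: push r1 -> mem[0x8f]=0xc9, sp=0x8f
prologue: push r4 -> mem[0x8e]=0x34, sp=0x8e
body[0] mov  r5, #0x33 -> r5=0x33
body[1] mov  r0, #0xa1 -> r0=0xa1
body[2] add  r3, r3, r3 -> r3=0x7c
body[3] mov  r5, r1 -> r5=0xc9
body[4] add  r2, r3, r5 -> r2=0x45
body[5] add  r2, r5, r1 -> r2=0x92
body[6] xor  r1, r1, r0 -> r1=0x68
body[7] xor  r4, r5, r0 -> r4=0x68
epilogue: pop r4=0x34, sp=0x8f
epilogue: pop r1=0xc9, sp=0x90
r0 is caller-saved -> body value

REG = 0xa1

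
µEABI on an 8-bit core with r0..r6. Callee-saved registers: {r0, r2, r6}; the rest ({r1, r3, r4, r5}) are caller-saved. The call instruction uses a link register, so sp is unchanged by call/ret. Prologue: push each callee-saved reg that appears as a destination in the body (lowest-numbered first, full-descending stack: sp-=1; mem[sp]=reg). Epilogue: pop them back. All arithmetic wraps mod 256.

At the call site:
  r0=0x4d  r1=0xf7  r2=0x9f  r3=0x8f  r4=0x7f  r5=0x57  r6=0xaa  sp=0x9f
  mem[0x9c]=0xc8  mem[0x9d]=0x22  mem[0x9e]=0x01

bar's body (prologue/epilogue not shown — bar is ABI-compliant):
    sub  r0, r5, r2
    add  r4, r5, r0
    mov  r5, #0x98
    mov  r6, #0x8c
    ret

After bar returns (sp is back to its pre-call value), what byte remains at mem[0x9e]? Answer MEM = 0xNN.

prologue: push r0 → mem[0x9e]=0x4d, sp=0x9e
prologue: push r6 → mem[0x9d]=0xaa, sp=0x9d
body[0] sub  r0, r5, r2 → r0=0xb8
body[1] add  r4, r5, r0 → r4=0x0f
body[2] mov  r5, #0x98 → r5=0x98
body[3] mov  r6, #0x8c → r6=0x8c
epilogue: pop r6=0xaa, sp=0x9e
epilogue: pop r0=0x4d, sp=0x9f
prologue pushed ['r0', 'r6'] at ['0x9e', '0x9d']

MEM = 0x4d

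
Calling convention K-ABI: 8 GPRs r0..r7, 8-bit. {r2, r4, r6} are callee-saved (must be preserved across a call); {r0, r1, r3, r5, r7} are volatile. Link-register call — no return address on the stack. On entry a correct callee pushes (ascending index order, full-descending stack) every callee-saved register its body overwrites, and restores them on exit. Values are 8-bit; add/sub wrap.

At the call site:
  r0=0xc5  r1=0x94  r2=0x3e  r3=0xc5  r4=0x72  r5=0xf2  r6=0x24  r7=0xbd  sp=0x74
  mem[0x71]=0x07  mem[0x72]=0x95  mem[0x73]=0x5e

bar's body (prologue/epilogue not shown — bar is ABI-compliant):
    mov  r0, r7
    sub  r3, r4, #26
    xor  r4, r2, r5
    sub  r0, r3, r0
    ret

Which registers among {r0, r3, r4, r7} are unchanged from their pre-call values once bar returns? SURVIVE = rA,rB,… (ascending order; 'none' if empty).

SURVIVE = r4,r7

prologue: push r4 → mem[0x73]=0x72, sp=0x73
body[0] mov  r0, r7 → r0=0xbd
body[1] sub  r3, r4, #26 → r3=0x58
body[2] xor  r4, r2, r5 → r4=0xcc
body[3] sub  r0, r3, r0 → r0=0x9b
epilogue: pop r4=0x72, sp=0x74
r0: caller-saved, written=True
r3: caller-saved, written=True
r4: callee-saved, written=True
r7: caller-saved, written=False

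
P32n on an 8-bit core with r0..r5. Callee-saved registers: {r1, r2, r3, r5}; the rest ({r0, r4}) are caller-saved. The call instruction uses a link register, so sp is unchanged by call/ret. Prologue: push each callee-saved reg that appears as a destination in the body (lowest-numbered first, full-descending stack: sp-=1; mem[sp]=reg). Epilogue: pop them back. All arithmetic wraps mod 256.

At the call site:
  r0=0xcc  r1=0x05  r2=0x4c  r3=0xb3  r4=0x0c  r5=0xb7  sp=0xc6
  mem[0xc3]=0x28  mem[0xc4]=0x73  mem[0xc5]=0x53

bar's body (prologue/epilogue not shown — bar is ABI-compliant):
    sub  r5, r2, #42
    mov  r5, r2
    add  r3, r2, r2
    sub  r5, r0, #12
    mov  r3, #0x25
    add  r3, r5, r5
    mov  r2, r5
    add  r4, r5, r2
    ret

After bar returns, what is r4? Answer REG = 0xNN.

prologue: push r2 → mem[0xc5]=0x4c, sp=0xc5
prologue: push r3 → mem[0xc4]=0xb3, sp=0xc4
prologue: push r5 → mem[0xc3]=0xb7, sp=0xc3
body[0] sub  r5, r2, #42 → r5=0x22
body[1] mov  r5, r2 → r5=0x4c
body[2] add  r3, r2, r2 → r3=0x98
body[3] sub  r5, r0, #12 → r5=0xc0
body[4] mov  r3, #0x25 → r3=0x25
body[5] add  r3, r5, r5 → r3=0x80
body[6] mov  r2, r5 → r2=0xc0
body[7] add  r4, r5, r2 → r4=0x80
epilogue: pop r5=0xb7, sp=0xc4
epilogue: pop r3=0xb3, sp=0xc5
epilogue: pop r2=0x4c, sp=0xc6
r4 is caller-saved → body value

REG = 0x80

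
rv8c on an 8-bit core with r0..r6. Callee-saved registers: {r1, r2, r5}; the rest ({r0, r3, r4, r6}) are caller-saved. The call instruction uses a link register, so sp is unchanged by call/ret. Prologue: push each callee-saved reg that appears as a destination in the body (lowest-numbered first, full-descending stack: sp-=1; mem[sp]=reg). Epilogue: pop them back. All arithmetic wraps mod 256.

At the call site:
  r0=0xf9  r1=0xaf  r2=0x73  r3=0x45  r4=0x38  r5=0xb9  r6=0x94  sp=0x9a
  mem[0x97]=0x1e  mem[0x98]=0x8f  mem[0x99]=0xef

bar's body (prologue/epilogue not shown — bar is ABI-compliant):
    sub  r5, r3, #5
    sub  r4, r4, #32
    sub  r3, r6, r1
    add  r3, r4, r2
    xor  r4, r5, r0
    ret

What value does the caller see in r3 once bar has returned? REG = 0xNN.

REG = 0x8b

prologue: push r5 → mem[0x99]=0xb9, sp=0x99
body[0] sub  r5, r3, #5 → r5=0x40
body[1] sub  r4, r4, #32 → r4=0x18
body[2] sub  r3, r6, r1 → r3=0xe5
body[3] add  r3, r4, r2 → r3=0x8b
body[4] xor  r4, r5, r0 → r4=0xb9
epilogue: pop r5=0xb9, sp=0x9a
r3 is caller-saved → body value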